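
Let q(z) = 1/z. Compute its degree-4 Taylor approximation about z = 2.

[(z - 2)^0] = 1/2;  [(z - 2)^1] = -1/4;  [(z - 2)^2] = 1/8;  [(z - 2)^3] = -1/16;  [(z - 2)^4] = 1/32.

(z - 2)^4/32 - (z - 2)^3/16 + (z - 2)^2/8 - (z - 2)/4 + 1/2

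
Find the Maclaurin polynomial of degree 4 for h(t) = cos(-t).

Use the known series and substitute for the argument.
h(0) = 1
h′(0) = 0
h′′(0) = -1
h′′′(0) = 0
h^(4)(0) = 1
Dividing each by k! gives the coefficients c_0, ..., c_4.

t^4/24 - t^2/2 + 1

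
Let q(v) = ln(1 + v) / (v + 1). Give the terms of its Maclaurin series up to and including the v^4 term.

Expand 1/(denominator) as a geometric series and multiply by the numerator's series.
[v^0] = 0;  [v^1] = 1;  [v^2] = -3/2;  [v^3] = 11/6;  [v^4] = -25/12.

-25*v^4/12 + 11*v^3/6 - 3*v^2/2 + v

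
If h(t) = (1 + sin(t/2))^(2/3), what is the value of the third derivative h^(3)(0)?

Plug the Maclaurin series of the inner function into that of the outer and collect terms.
The coefficient of t^3 in the expansion is -5/648, so h′′′(0) = 3! * (-5/648) = -5/108.

-5/108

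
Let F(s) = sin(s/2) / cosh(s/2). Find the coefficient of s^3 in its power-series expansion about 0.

-1/12

Write the quotient as an unknown series and match coefficients against numerator = denominator · series.
F(0) = 0
F′(0) = 1/2
F′′(0) = 0
F′′′(0) = -1/2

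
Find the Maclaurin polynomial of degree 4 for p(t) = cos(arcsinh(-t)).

5*t^4/24 - t^2/2 + 1

Plug the Maclaurin series of the inner function into that of the outer and collect terms.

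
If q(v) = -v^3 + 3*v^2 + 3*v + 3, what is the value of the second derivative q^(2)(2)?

The coefficient of (v - 2)^2 in the expansion is -3, so q′′(2) = 2! * (-3) = -6.

-6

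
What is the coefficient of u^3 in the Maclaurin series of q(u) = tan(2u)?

8/3

[u^0] = 0;  [u^1] = 2;  [u^2] = 0;  [u^3] = 8/3.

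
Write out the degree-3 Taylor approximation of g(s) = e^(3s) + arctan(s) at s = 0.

25*s^3/6 + 9*s^2/2 + 4*s + 1

Add the two expansions coefficient-wise.
g(0) = 1
g′(0) = 4
g′′(0) = 9
g′′′(0) = 25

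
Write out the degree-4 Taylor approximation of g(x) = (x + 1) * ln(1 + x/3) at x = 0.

Shift and add copies of the series according to the polynomial's terms.
[x^0] = 0;  [x^1] = 1/3;  [x^2] = 5/18;  [x^3] = -7/162;  [x^4] = 1/108.

x^4/108 - 7*x^3/162 + 5*x^2/18 + x/3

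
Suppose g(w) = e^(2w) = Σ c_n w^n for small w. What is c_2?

g(0) = 1
g′(0) = 2
g′′(0) = 4
Dividing each by k! gives the coefficients c_0, ..., c_2.

2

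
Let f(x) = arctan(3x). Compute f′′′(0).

Compute the successive derivatives at the expansion point and divide by k!.
The coefficient of x^3 in the expansion is -9, so f′′′(0) = 3! * (-9) = -54.

-54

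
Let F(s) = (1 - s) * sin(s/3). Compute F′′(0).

-2/3

Shift and add copies of the series according to the polynomial's terms.
From the series, [s^2] F = -1/3; multiply by 2! = 2 to get -2/3.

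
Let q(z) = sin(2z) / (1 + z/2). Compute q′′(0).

-2

Write out both Maclaurin series and multiply, keeping only the needed powers.
The coefficient of z^2 in the expansion is -1, so q′′(0) = 2! * (-1) = -2.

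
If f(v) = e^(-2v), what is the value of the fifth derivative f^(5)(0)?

-32

The coefficient of v^5 in the expansion is -4/15, so f^(5)(0) = 5! * (-4/15) = -32.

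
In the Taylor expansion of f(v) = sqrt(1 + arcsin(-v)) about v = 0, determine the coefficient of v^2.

Plug the Maclaurin series of the inner function into that of the outer and collect terms.

-1/8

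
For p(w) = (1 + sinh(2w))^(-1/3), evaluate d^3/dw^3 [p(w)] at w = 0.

Plug the Maclaurin series of the inner function into that of the outer and collect terms.
From the series, [w^3] p = -148/81; multiply by 3! = 6 to get -296/27.

-296/27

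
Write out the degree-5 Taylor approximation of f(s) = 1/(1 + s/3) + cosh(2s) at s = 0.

-s^5/243 + 55*s^4/81 - s^3/27 + 19*s^2/9 - s/3 + 2

Add the two expansions coefficient-wise.
[s^0] = 2;  [s^1] = -1/3;  [s^2] = 19/9;  [s^3] = -1/27;  [s^4] = 55/81;  [s^5] = -1/243.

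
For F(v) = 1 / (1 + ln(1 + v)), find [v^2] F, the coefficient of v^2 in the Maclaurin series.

Use the geometric series for the reciprocal, then substitute.
F(0) = 1
F′(0) = -1
F′′(0) = 3

3/2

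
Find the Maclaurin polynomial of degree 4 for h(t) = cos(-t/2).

t^4/384 - t^2/8 + 1

h(0) = 1
h′(0) = 0
h′′(0) = -1/4
h′′′(0) = 0
h^(4)(0) = 1/16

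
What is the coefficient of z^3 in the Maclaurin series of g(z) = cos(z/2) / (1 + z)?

Take the Cauchy product of the two expansions.
[z^0] = 1;  [z^1] = -1;  [z^2] = 7/8;  [z^3] = -7/8.

-7/8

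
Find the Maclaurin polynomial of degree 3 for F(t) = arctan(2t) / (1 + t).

-2*t^3/3 - 2*t^2 + 2*t

Multiply the two series term by term and collect like powers.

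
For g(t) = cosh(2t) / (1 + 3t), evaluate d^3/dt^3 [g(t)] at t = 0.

Write out both Maclaurin series and multiply, keeping only the needed powers.
From the series, [t^3] g = -33; multiply by 3! = 6 to get -198.

-198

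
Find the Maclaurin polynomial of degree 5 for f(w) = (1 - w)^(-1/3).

[w^0] = 1;  [w^1] = 1/3;  [w^2] = 2/9;  [w^3] = 14/81;  [w^4] = 35/243;  [w^5] = 91/729.

91*w^5/729 + 35*w^4/243 + 14*w^3/81 + 2*w^2/9 + w/3 + 1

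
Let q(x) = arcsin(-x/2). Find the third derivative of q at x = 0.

The coefficient of x^3 in the expansion is -1/48, so q′′′(0) = 3! * (-1/48) = -1/8.

-1/8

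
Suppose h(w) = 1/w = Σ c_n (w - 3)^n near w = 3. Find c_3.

h(3) = 1/3
h′(3) = -1/9
h′′(3) = 2/27
h′′′(3) = -2/27
So c_3 = h′′′(3)/3! = -1/81.

-1/81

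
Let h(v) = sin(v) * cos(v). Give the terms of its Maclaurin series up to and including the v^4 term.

-2*v^3/3 + v

Take the Cauchy product of the two expansions.
h(0) = 0
h′(0) = 1
h′′(0) = 0
h′′′(0) = -4
h^(4)(0) = 0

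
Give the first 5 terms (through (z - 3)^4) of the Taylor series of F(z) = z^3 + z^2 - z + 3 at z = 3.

(z - 3)^3 + 10*(z - 3)^2 + 32*(z - 3) + 36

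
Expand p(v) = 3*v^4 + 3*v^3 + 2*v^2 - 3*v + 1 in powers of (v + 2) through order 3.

p(-2) = 39
p′(-2) = -71
p′′(-2) = 112
p′′′(-2) = -126

-21*(v + 2)^3 + 56*(v + 2)^2 - 71*(v + 2) + 39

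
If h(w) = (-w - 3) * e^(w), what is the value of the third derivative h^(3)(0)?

Distribute the polynomial across the series and collect like powers.
From the series, [w^3] h = -1; multiply by 3! = 6 to get -6.

-6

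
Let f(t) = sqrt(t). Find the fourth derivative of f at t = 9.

-5/11664

The coefficient of (t - 9)^4 in the expansion is -5/279936, so f^(4)(9) = 4! * (-5/279936) = -5/11664.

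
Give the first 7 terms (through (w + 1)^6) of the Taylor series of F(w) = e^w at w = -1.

(w + 1)^6*e^(-1)/720 + (w + 1)^5*e^(-1)/120 + (w + 1)^4*e^(-1)/24 + (w + 1)^3*e^(-1)/6 + (w + 1)^2*e^(-1)/2 + (w + 1)*e^(-1) + e^(-1)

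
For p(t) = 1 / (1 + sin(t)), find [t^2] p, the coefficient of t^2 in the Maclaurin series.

Expand as Σ (-1)^k u^k with u equal to the inner function's series.

1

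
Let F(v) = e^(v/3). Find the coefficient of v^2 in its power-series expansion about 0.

Compute the successive derivatives at the expansion point and divide by k!.
F(0) = 1
F′(0) = 1/3
F′′(0) = 1/9
The Taylor polynomial is Σ F^(k)(0)/k! · v^k.

1/18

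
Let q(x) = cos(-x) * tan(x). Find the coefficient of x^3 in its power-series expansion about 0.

Write out both Maclaurin series and multiply, keeping only the needed powers.
q(0) = 0
q′(0) = 1
q′′(0) = 0
q′′′(0) = -1

-1/6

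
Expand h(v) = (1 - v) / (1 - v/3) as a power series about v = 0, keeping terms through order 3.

-2*v^3/27 - 2*v^2/9 - 2*v/3 + 1

Shift and add copies of the series according to the polynomial's terms.
h(0) = 1
h′(0) = -2/3
h′′(0) = -4/9
h′′′(0) = -4/9
Dividing each by k! gives the coefficients c_0, ..., c_3.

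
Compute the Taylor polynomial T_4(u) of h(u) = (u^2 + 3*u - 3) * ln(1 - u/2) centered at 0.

-13*u^4/64 - 3*u^3/4 - 9*u^2/8 + 3*u/2

Shift and add copies of the series according to the polynomial's terms.
h(0) = 0
h′(0) = 3/2
h′′(0) = -9/4
h′′′(0) = -9/2
h^(4)(0) = -39/8
Then c_k = h^(k)(0)/k! gives each Taylor coefficient.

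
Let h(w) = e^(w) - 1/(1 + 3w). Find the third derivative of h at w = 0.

Add the two expansions coefficient-wise.
The coefficient of w^3 in the expansion is 163/6, so h′′′(0) = 3! * (163/6) = 163.

163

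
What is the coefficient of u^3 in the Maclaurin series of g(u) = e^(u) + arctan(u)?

-1/6

Expand each term separately and add.
g(0) = 1
g′(0) = 2
g′′(0) = 1
g′′′(0) = -1
So c_3 = g′′′(0)/3! = -1/6.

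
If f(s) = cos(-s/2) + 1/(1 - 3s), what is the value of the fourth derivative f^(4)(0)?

126*2^(431/549)*3^(238/549)*5^(520/549)*7^(6/61)

Expand each term separately and add.
From the series, [s^4] f = 21*2^(431/549)*3^(238/549)*5^(520/549)*7^(6/61)/4; multiply by 4! = 24 to get 126*2^(431/549)*3^(238/549)*5^(520/549)*7^(6/61).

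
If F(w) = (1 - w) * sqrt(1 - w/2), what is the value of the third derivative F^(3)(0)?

9/64

Distribute the polynomial across the series and collect like powers.
From the series, [w^3] F = 3/128; multiply by 3! = 6 to get 9/64.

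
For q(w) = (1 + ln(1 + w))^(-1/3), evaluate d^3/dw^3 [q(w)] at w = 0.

Let u equal the inner series; expand the outer function in u and truncate.
From the series, [w^3] q = -41/81; multiply by 3! = 6 to get -82/27.

-82/27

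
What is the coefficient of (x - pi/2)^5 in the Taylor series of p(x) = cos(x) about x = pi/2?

Use the known series and substitute for the argument.
p(pi/2) = 0
p′(pi/2) = -1
p′′(pi/2) = 0
p′′′(pi/2) = 1
p^(4)(pi/2) = 0
p^(5)(pi/2) = -1
Dividing each by k! gives the coefficients c_0, ..., c_5.

-1/120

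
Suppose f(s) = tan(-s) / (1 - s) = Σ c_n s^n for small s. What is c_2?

Expand each factor separately, then convolve coefficients.
f(0) = 0
f′(0) = -1
f′′(0) = -2
Dividing each by k! gives the coefficients c_0, ..., c_2.

-1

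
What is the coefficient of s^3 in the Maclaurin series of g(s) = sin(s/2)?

-1/48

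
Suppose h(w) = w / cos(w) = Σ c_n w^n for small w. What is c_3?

1/2

Invert the denominator's series and multiply.
h(0) = 0
h′(0) = 1
h′′(0) = 0
h′′′(0) = 3
So c_3 = h′′′(0)/3! = 1/2.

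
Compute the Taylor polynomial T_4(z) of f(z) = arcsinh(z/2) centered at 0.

[z^0] = 0;  [z^1] = 1/2;  [z^2] = 0;  [z^3] = -1/48;  [z^4] = 0.

-z^3/48 + z/2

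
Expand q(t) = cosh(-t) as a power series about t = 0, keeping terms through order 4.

t^4/24 + t^2/2 + 1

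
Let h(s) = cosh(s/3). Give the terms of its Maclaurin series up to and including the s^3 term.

s^2/18 + 1

h(0) = 1
h′(0) = 0
h′′(0) = 1/9
h′′′(0) = 0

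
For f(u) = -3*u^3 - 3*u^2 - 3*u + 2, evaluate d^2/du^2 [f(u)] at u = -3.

48

From the series, [(u + 3)^2] f = 24; multiply by 2! = 2 to get 48.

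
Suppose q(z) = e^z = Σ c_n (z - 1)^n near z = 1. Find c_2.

q(1) = e
q′(1) = e
q′′(1) = e

e/2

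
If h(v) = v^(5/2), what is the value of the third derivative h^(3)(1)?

The coefficient of (v - 1)^3 in the expansion is 5/16, so h′′′(1) = 3! * (5/16) = 15/8.

15/8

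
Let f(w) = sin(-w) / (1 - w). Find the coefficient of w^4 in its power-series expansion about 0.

Write out both Maclaurin series and multiply, keeping only the needed powers.
[w^0] = 0;  [w^1] = -1;  [w^2] = -1;  [w^3] = -5/6;  [w^4] = -5/6.
So c_4 = f^(4)(0)/4! = -5/6.

-5/6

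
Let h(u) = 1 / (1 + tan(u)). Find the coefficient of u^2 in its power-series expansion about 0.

1

Write 1/(1+u) = 1 - u + u^2 - u^3 + ... and substitute the series for u.
So c_2 = h′′(0)/2! = 1.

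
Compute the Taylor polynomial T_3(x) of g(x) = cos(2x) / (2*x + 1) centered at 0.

Multiply the numerator's expansion by the denominator's geometric series.

-4*x^3 + 2*x^2 - 2*x + 1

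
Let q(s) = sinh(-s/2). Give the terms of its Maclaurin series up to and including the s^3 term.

-s^3/48 - s/2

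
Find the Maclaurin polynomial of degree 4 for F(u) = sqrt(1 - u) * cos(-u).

25*u^4/384 + 3*u^3/16 - 5*u^2/8 - u/2 + 1

Take the Cauchy product of the two expansions.
F(0) = 1
F′(0) = -1/2
F′′(0) = -5/4
F′′′(0) = 9/8
F^(4)(0) = 25/16
Dividing each by k! gives the coefficients c_0, ..., c_4.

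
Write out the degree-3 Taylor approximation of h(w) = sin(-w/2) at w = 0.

Compute the successive derivatives at the expansion point and divide by k!.

w^3/48 - w/2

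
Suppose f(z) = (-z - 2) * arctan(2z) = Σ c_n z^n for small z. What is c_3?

Distribute the polynomial across the series and collect like powers.
[z^0] = 0;  [z^1] = -4;  [z^2] = -2;  [z^3] = 16/3.

16/3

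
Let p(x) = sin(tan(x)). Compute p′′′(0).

Compose series: expand the inner function first, then feed it into the outer expansion.
The coefficient of x^3 in the expansion is 1/6, so p′′′(0) = 3! * (1/6) = 1.

1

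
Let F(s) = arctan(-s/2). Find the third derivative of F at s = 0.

Apply the Taylor formula c_k = f^(k)(a)/k!.
The coefficient of s^3 in the expansion is 1/24, so F′′′(0) = 3! * (1/24) = 1/4.

1/4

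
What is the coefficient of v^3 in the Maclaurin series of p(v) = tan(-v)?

-1/3

p(0) = 0
p′(0) = -1
p′′(0) = 0
p′′′(0) = -2
So c_3 = p′′′(0)/3! = -1/3.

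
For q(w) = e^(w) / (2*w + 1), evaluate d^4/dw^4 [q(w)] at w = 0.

Multiply the numerator's expansion by the denominator's geometric series.
The coefficient of w^4 in the expansion is 233/24, so q^(4)(0) = 4! * (233/24) = 233.

233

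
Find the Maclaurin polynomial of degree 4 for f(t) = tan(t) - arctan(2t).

Add the two expansions coefficient-wise.
f(0) = 0
f′(0) = -1
f′′(0) = 0
f′′′(0) = 18
f^(4)(0) = 0
Dividing each by k! gives the coefficients c_0, ..., c_4.

3*t^3 - t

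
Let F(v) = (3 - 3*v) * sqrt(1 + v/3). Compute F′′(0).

Shift and add copies of the series according to the polynomial's terms.
The coefficient of v^2 in the expansion is -13/24, so F′′(0) = 2! * (-13/24) = -13/12.

-13/12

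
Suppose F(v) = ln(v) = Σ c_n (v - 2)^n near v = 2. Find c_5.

1/160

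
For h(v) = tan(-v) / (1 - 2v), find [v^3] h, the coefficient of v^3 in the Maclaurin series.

-13/3

Expand each factor separately, then convolve coefficients.
[v^0] = 0;  [v^1] = -1;  [v^2] = -2;  [v^3] = -13/3.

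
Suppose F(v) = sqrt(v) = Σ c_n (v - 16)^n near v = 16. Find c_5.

7/67108864

[(v - 16)^0] = 4;  [(v - 16)^1] = 1/8;  [(v - 16)^2] = -1/512;  [(v - 16)^3] = 1/16384;  [(v - 16)^4] = -5/2097152;  [(v - 16)^5] = 7/67108864.
So c_5 = F^(5)(16)/5! = 7/67108864.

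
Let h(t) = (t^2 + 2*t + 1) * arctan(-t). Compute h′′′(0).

Multiply each power in the prefactor through the base expansion.
From the series, [t^3] h = -2/3; multiply by 3! = 6 to get -4.

-4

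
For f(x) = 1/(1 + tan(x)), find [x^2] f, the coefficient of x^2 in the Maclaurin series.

Let u equal the inner series; expand the outer function in u and truncate.
f(0) = 1
f′(0) = -1
f′′(0) = 2

1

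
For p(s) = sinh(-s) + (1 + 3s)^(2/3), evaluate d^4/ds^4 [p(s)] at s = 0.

Combine the two series term by term.
From the series, [s^4] p = -7/3; multiply by 4! = 24 to get -56.

-56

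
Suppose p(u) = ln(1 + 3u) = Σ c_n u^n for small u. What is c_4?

p(0) = 0
p′(0) = 3
p′′(0) = -9
p′′′(0) = 54
p^(4)(0) = -486
The Taylor polynomial is Σ p^(k)(0)/k! · u^k.

-81/4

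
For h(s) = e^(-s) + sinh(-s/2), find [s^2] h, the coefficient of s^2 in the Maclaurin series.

Add the two expansions coefficient-wise.
h(0) = 1
h′(0) = -3/2
h′′(0) = 1
Then c_k = h^(k)(0)/k! gives each Taylor coefficient.

1/2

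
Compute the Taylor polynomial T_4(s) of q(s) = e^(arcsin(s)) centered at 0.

Substitute the inner expansion into the outer series and collect powers.

5*s^4/24 + s^3/3 + s^2/2 + s + 1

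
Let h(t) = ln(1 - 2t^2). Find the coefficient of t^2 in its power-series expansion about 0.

Use the known series and substitute for the argument.
So c_2 = h′′(0)/2! = -2.

-2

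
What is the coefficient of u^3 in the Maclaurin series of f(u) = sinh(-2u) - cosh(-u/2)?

Combine the two series term by term.
So c_3 = f′′′(0)/3! = -4/3.

-4/3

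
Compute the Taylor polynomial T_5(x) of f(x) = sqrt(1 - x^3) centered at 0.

1 - x^3/2

f(0) = 1
f′(0) = 0
f′′(0) = 0
f′′′(0) = -3
f^(4)(0) = 0
f^(5)(0) = 0
Dividing each by k! gives the coefficients c_0, ..., c_5.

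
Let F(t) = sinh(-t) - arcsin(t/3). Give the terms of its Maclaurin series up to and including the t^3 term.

-14*t^3/81 - 4*t/3

Combine the two series term by term.
[t^0] = 0;  [t^1] = -4/3;  [t^2] = 0;  [t^3] = -14/81.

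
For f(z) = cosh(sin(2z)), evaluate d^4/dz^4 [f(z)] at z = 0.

-48

Plug the Maclaurin series of the inner function into that of the outer and collect terms.
From the series, [z^4] f = -2; multiply by 4! = 24 to get -48.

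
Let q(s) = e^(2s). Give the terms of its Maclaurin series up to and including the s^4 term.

2*s^4/3 + 4*s^3/3 + 2*s^2 + 2*s + 1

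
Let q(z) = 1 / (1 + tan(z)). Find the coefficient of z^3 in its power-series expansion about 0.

-4/3

Write 1/(1+u) = 1 - u + u^2 - u^3 + ... and substitute the series for u.
[z^0] = 1;  [z^1] = -1;  [z^2] = 1;  [z^3] = -4/3.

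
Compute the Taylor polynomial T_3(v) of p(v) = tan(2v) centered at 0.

[v^0] = 0;  [v^1] = 2;  [v^2] = 0;  [v^3] = 8/3.

8*v^3/3 + 2*v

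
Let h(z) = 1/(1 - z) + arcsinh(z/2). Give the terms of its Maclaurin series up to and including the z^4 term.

Combine the two series term by term.
h(0) = 1
h′(0) = 3/2
h′′(0) = 2
h′′′(0) = 47/8
h^(4)(0) = 24

z^4 + 47*z^3/48 + z^2 + 3*z/2 + 1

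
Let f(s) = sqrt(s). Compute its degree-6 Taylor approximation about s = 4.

-21*(s - 4)^6/2097152 + 7*(s - 4)^5/131072 - 5*(s - 4)^4/16384 + (s - 4)^3/512 - (s - 4)^2/64 + (s - 4)/4 + 2

f(4) = 2
f′(4) = 1/4
f′′(4) = -1/32
f′′′(4) = 3/256
f^(4)(4) = -15/2048
f^(5)(4) = 105/16384
f^(6)(4) = -945/131072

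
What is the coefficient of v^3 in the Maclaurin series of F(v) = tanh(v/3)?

-1/81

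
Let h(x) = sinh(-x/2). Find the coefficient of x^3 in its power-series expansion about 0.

h(0) = 0
h′(0) = -1/2
h′′(0) = 0
h′′′(0) = -1/8
Dividing each by k! gives the coefficients c_0, ..., c_3.

-1/48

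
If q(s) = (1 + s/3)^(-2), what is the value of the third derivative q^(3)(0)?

From the series, [s^3] q = -4/27; multiply by 3! = 6 to get -8/9.

-8/9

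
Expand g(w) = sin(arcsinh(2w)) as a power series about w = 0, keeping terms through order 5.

Substitute the inner expansion into the outer series and collect powers.
g(0) = 0
g′(0) = 2
g′′(0) = 0
g′′′(0) = -16
g^(4)(0) = 0
g^(5)(0) = 640
Dividing each by k! gives the coefficients c_0, ..., c_5.

16*w^5/3 - 8*w^3/3 + 2*w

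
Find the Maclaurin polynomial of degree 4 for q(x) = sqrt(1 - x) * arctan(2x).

29*x^4/24 - 35*x^3/12 - x^2 + 2*x

Expand each factor separately, then convolve coefficients.
q(0) = 0
q′(0) = 2
q′′(0) = -2
q′′′(0) = -35/2
q^(4)(0) = 29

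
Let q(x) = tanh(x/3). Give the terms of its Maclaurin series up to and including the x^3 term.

q(0) = 0
q′(0) = 1/3
q′′(0) = 0
q′′′(0) = -2/27
Then c_k = q^(k)(0)/k! gives each Taylor coefficient.

-x^3/81 + x/3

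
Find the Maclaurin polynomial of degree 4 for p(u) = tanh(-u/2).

u^3/24 - u/2

p(0) = 0
p′(0) = -1/2
p′′(0) = 0
p′′′(0) = 1/4
p^(4)(0) = 0
The Taylor polynomial is Σ p^(k)(0)/k! · u^k.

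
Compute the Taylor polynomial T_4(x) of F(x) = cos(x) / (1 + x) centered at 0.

Write out both Maclaurin series and multiply, keeping only the needed powers.
F(0) = 1
F′(0) = -1
F′′(0) = 1
F′′′(0) = -3
F^(4)(0) = 13
Then c_k = F^(k)(0)/k! gives each Taylor coefficient.

13*x^4/24 - x^3/2 + x^2/2 - x + 1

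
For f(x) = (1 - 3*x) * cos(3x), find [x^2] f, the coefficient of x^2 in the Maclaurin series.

Multiply each power in the prefactor through the base expansion.
f(0) = 1
f′(0) = -3
f′′(0) = -9
So c_2 = f′′(0)/2! = -9/2.

-9/2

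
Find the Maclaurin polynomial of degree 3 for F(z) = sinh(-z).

-z^3/6 - z

[z^0] = 0;  [z^1] = -1;  [z^2] = 0;  [z^3] = -1/6.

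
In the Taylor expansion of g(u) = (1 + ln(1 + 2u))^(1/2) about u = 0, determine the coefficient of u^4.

Substitute the inner expansion into the outer series and collect powers.
g(0) = 1
g′(0) = 1
g′′(0) = -3
g′′′(0) = 17
g^(4)(0) = -143
So c_4 = g^(4)(0)/4! = -143/24.

-143/24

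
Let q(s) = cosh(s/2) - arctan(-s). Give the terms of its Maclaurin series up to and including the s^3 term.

-s^3/3 + s^2/8 + s + 1

Combine the two series term by term.
q(0) = 1
q′(0) = 1
q′′(0) = 1/4
q′′′(0) = -2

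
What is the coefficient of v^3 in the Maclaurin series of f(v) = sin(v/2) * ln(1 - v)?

Expand each factor separately, then convolve coefficients.
f(0) = 0
f′(0) = 0
f′′(0) = -1
f′′′(0) = -3/2
So c_3 = f′′′(0)/3! = -1/4.

-1/4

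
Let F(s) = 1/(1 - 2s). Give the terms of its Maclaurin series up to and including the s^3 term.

8*s^3 + 4*s^2 + 2*s + 1

F(0) = 1
F′(0) = 2
F′′(0) = 8
F′′′(0) = 48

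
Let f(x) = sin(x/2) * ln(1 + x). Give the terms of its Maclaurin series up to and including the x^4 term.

7*x^4/48 - x^3/4 + x^2/2

Write out both Maclaurin series and multiply, keeping only the needed powers.
f(0) = 0
f′(0) = 0
f′′(0) = 1
f′′′(0) = -3/2
f^(4)(0) = 7/2
Dividing each by k! gives the coefficients c_0, ..., c_4.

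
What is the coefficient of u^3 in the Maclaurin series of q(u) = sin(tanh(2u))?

-4

Let u equal the inner series; expand the outer function in u and truncate.
q(0) = 0
q′(0) = 2
q′′(0) = 0
q′′′(0) = -24
So c_3 = q′′′(0)/3! = -4.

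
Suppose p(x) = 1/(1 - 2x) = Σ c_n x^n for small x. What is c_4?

16

[x^0] = 1;  [x^1] = 2;  [x^2] = 4;  [x^3] = 8;  [x^4] = 16.
So c_4 = p^(4)(0)/4! = 16.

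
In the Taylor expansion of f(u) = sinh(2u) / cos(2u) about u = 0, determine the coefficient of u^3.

16/3

Write the quotient as an unknown series and match coefficients against numerator = denominator · series.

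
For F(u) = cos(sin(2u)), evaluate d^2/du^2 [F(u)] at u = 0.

Let u equal the inner series; expand the outer function in u and truncate.
The coefficient of u^2 in the expansion is -2, so F′′(0) = 2! * (-2) = -4.

-4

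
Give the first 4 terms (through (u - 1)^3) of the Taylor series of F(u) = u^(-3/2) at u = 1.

F(1) = 1
F′(1) = -3/2
F′′(1) = 15/4
F′′′(1) = -105/8
Then c_k = F^(k)(1)/k! gives each Taylor coefficient.

-35*(u - 1)^3/16 + 15*(u - 1)^2/8 - 3*(u - 1)/2 + 1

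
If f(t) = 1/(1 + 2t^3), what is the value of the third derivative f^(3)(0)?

The coefficient of t^3 in the expansion is -2, so f′′′(0) = 3! * (-2) = -12.

-12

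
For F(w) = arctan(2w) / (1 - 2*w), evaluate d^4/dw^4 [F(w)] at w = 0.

256

Expand 1/(denominator) as a geometric series and multiply by the numerator's series.
From the series, [w^4] F = 32/3; multiply by 4! = 24 to get 256.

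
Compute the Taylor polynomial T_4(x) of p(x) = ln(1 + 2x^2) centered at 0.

[x^0] = 0;  [x^1] = 0;  [x^2] = 2;  [x^3] = 0;  [x^4] = -2.

-2*x^4 + 2*x^2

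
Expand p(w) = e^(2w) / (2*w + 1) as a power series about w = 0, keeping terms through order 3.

Multiply the numerator's expansion by the denominator's geometric series.

-8*w^3/3 + 2*w^2 + 1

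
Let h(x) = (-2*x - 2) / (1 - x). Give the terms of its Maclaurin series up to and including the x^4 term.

-4*x^4 - 4*x^3 - 4*x^2 - 4*x - 2

Multiply each power in the prefactor through the base expansion.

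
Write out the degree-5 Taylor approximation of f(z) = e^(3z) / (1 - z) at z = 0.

92*z^5/5 + 131*z^4/8 + 13*z^3 + 17*z^2/2 + 4*z + 1

Write out both Maclaurin series and multiply, keeping only the needed powers.
f(0) = 1
f′(0) = 4
f′′(0) = 17
f′′′(0) = 78
f^(4)(0) = 393
f^(5)(0) = 2208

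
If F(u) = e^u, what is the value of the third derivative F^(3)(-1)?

e^(-1)

Apply the Taylor formula c_k = f^(k)(a)/k!.
From the series, [(u + 1)^3] F = e^(-1)/6; multiply by 3! = 6 to get e^(-1).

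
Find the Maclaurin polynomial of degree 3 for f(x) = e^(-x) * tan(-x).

Take the Cauchy product of the two expansions.
[x^0] = 0;  [x^1] = -1;  [x^2] = 1;  [x^3] = -5/6.

-5*x^3/6 + x^2 - x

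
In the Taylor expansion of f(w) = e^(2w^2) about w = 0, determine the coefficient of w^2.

f(0) = 1
f′(0) = 0
f′′(0) = 4
So c_2 = f′′(0)/2! = 2.

2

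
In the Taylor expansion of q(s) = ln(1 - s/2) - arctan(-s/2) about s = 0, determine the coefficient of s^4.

Combine the two series term by term.
q(0) = 0
q′(0) = 0
q′′(0) = -1/4
q′′′(0) = -1/2
q^(4)(0) = -3/8

-1/64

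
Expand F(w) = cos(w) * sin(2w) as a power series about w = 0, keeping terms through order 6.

61*w^5/60 - 7*w^3/3 + 2*w

Take the Cauchy product of the two expansions.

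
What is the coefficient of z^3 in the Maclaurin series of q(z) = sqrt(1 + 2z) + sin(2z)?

Expand each term separately and add.
q(0) = 1
q′(0) = 3
q′′(0) = -1
q′′′(0) = -5
Dividing each by k! gives the coefficients c_0, ..., c_3.

-5/6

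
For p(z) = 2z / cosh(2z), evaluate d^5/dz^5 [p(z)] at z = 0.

800

Divide the numerator series by the denominator series (power-series long division).
From the series, [z^5] p = 20/3; multiply by 5! = 120 to get 800.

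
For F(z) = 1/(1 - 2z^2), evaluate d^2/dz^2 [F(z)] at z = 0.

Apply the Taylor formula c_k = f^(k)(a)/k!.
From the series, [z^2] F = 2; multiply by 2! = 2 to get 4.

4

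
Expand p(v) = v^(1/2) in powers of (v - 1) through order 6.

Use the known series and substitute for the argument.

-21*(v - 1)^6/1024 + 7*(v - 1)^5/256 - 5*(v - 1)^4/128 + (v - 1)^3/16 - (v - 1)^2/8 + (v - 1)/2 + 1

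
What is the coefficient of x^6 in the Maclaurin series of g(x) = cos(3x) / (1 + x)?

-91/80

Take the Cauchy product of the two expansions.
[x^0] = 1;  [x^1] = -1;  [x^2] = -7/2;  [x^3] = 7/2;  [x^4] = -1/8;  [x^5] = 1/8;  [x^6] = -91/80.
So c_6 = g^(6)(0)/6! = -91/80.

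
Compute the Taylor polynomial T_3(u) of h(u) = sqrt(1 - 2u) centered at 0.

-u^3/2 - u^2/2 - u + 1

h(0) = 1
h′(0) = -1
h′′(0) = -1
h′′′(0) = -3
The Taylor polynomial is Σ h^(k)(0)/k! · u^k.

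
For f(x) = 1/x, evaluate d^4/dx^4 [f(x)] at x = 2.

3/4

The coefficient of (x - 2)^4 in the expansion is 1/32, so f^(4)(2) = 4! * (1/32) = 3/4.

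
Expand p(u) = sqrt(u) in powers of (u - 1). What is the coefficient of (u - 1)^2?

[(u - 1)^0] = 1;  [(u - 1)^1] = 1/2;  [(u - 1)^2] = -1/8.

-1/8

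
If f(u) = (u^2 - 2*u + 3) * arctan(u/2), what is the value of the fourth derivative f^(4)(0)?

2

Distribute the polynomial across the series and collect like powers.
From the series, [u^4] f = 1/12; multiply by 4! = 24 to get 2.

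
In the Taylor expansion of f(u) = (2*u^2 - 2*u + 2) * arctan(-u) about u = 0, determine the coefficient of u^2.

2

Multiply each power in the prefactor through the base expansion.
f(0) = 0
f′(0) = -2
f′′(0) = 4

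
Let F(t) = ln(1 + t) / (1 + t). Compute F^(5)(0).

Expand each factor separately, then convolve coefficients.
The coefficient of t^5 in the expansion is 137/60, so F^(5)(0) = 5! * (137/60) = 274.

274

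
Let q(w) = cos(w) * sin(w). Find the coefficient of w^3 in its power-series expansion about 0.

-2/3

Expand each factor separately, then convolve coefficients.
[w^0] = 0;  [w^1] = 1;  [w^2] = 0;  [w^3] = -2/3.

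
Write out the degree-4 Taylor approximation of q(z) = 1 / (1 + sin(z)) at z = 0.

2*z^4/3 - 5*z^3/6 + z^2 - z + 1

Write 1/(1+u) = 1 - u + u^2 - u^3 + ... and substitute the series for u.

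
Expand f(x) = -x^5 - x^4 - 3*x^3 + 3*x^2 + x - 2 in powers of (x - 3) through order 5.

f(3) = -377
f′(3) = -575
f′′(3) = -696
f′′′(3) = -630
f^(4)(3) = -384
f^(5)(3) = -120
Dividing each by k! gives the coefficients c_0, ..., c_5.

-(x - 3)^5 - 16*(x - 3)^4 - 105*(x - 3)^3 - 348*(x - 3)^2 - 575*(x - 3) - 377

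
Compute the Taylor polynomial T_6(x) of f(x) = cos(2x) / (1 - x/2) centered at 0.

-2^(239/642)*3^(437/642)*5^(65/214)*7^(188/321)*x^6/441 + 11*x^5/96 + 11*x^4/48 - 7*x^3/8 - 7*x^2/4 + x/2 + 1

Take the Cauchy product of the two expansions.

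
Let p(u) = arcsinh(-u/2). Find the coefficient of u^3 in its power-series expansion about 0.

1/48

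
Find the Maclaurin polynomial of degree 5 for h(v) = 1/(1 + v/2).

-v^5/32 + v^4/16 - v^3/8 + v^2/4 - v/2 + 1

h(0) = 1
h′(0) = -1/2
h′′(0) = 1/2
h′′′(0) = -3/4
h^(4)(0) = 3/2
h^(5)(0) = -15/4
The Taylor polynomial is Σ h^(k)(0)/k! · v^k.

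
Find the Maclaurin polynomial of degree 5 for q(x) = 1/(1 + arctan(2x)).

Compose series: expand the inner function first, then feed it into the outer expansion.
q(0) = 1
q′(0) = -2
q′′(0) = 8
q′′′(0) = -32
q^(4)(0) = 128
q^(5)(0) = -768
Dividing each by k! gives the coefficients c_0, ..., c_5.

-32*x^5/5 + 16*x^4/3 - 16*x^3/3 + 4*x^2 - 2*x + 1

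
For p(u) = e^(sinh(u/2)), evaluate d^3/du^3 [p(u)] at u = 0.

1/4

Compose series: expand the inner function first, then feed it into the outer expansion.
From the series, [u^3] p = 1/24; multiply by 3! = 6 to get 1/4.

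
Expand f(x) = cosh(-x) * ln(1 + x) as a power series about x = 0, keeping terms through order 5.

49*x^5/120 - x^4/2 + 5*x^3/6 - x^2/2 + x

Multiply the two series term by term and collect like powers.
f(0) = 0
f′(0) = 1
f′′(0) = -1
f′′′(0) = 5
f^(4)(0) = -12
f^(5)(0) = 49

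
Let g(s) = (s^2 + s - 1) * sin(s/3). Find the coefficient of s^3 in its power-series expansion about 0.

Shift and add copies of the series according to the polynomial's terms.

55/162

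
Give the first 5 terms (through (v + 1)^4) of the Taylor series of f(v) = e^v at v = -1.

(v + 1)^4*e^(-1)/24 + (v + 1)^3*e^(-1)/6 + (v + 1)^2*e^(-1)/2 + (v + 1)*e^(-1) + e^(-1)

Compute the successive derivatives at the expansion point and divide by k!.
f(-1) = e^(-1)
f′(-1) = e^(-1)
f′′(-1) = e^(-1)
f′′′(-1) = e^(-1)
f^(4)(-1) = e^(-1)
Then c_k = f^(k)(-1)/k! gives each Taylor coefficient.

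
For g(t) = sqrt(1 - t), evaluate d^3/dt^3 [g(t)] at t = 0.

-3/8

The coefficient of t^3 in the expansion is -1/16, so g′′′(0) = 3! * (-1/16) = -3/8.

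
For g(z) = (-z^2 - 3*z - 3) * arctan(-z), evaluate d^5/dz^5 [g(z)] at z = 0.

Shift and add copies of the series according to the polynomial's terms.
From the series, [z^5] g = 4/15; multiply by 5! = 120 to get 32.

32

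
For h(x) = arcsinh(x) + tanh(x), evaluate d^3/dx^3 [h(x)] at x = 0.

Combine the two series term by term.
The coefficient of x^3 in the expansion is -1/2, so h′′′(0) = 3! * (-1/2) = -3.

-3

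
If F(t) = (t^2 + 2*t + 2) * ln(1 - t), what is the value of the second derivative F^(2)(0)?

-6

Multiply each power in the prefactor through the base expansion.
The coefficient of t^2 in the expansion is -3, so F′′(0) = 2! * (-3) = -6.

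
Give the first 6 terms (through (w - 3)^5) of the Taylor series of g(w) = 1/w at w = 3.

Use the known series and substitute for the argument.
[(w - 3)^0] = 1/3;  [(w - 3)^1] = -1/9;  [(w - 3)^2] = 1/27;  [(w - 3)^3] = -1/81;  [(w - 3)^4] = 1/243;  [(w - 3)^5] = -1/729.

-(w - 3)^5/729 + (w - 3)^4/243 - (w - 3)^3/81 + (w - 3)^2/27 - (w - 3)/9 + 1/3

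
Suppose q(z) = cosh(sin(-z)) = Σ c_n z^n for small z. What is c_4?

-1/8

Let u equal the inner series; expand the outer function in u and truncate.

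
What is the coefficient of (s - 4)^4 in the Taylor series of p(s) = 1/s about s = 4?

1/1024

Compute the successive derivatives at the expansion point and divide by k!.
p(4) = 1/4
p′(4) = -1/16
p′′(4) = 1/32
p′′′(4) = -3/128
p^(4)(4) = 3/128
So c_4 = p^(4)(4)/4! = 1/1024.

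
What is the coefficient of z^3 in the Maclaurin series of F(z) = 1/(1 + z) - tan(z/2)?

Expand each term separately and add.
[z^0] = 1;  [z^1] = -3/2;  [z^2] = 1;  [z^3] = -25/24.

-25/24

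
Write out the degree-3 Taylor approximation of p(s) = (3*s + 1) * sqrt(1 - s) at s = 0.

Shift and add copies of the series according to the polynomial's terms.
[s^0] = 1;  [s^1] = 5/2;  [s^2] = -13/8;  [s^3] = -7/16.

-7*s^3/16 - 13*s^2/8 + 5*s/2 + 1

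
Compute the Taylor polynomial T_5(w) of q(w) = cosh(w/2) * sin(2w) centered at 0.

101*w^5/960 - 13*w^3/12 + 2*w

Expand each factor separately, then convolve coefficients.
q(0) = 0
q′(0) = 2
q′′(0) = 0
q′′′(0) = -13/2
q^(4)(0) = 0
q^(5)(0) = 101/8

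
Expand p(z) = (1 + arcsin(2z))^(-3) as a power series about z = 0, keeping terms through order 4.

272*z^4 - 84*z^3 + 24*z^2 - 6*z + 1

Let u equal the inner series; expand the outer function in u and truncate.
p(0) = 1
p′(0) = -6
p′′(0) = 48
p′′′(0) = -504
p^(4)(0) = 6528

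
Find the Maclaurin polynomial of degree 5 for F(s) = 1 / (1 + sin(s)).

Expand as Σ (-1)^k u^k with u equal to the inner function's series.
F(0) = 1
F′(0) = -1
F′′(0) = 2
F′′′(0) = -5
F^(4)(0) = 16
F^(5)(0) = -61
Dividing each by k! gives the coefficients c_0, ..., c_5.

-61*s^5/120 + 2*s^4/3 - 5*s^3/6 + s^2 - s + 1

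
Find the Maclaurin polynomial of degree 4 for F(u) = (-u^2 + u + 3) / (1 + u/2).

Multiply each power in the prefactor through the base expansion.
F(0) = 3
F′(0) = -1/2
F′′(0) = -3/2
F′′′(0) = 9/4
F^(4)(0) = -9/2
Dividing each by k! gives the coefficients c_0, ..., c_4.

-3*u^4/16 + 3*u^3/8 - 3*u^2/4 - u/2 + 3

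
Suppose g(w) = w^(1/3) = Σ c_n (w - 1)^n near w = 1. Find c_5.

Compute the successive derivatives at the expansion point and divide by k!.
[(w - 1)^0] = 1;  [(w - 1)^1] = 1/3;  [(w - 1)^2] = -1/9;  [(w - 1)^3] = 5/81;  [(w - 1)^4] = -10/243;  [(w - 1)^5] = 22/729.

22/729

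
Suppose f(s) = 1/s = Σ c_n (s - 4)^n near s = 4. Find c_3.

-1/256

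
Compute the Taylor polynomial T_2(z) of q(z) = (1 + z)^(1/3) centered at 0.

Compute the successive derivatives at the expansion point and divide by k!.
q(0) = 1
q′(0) = 1/3
q′′(0) = -2/9
Dividing each by k! gives the coefficients c_0, ..., c_2.

-z^2/9 + z/3 + 1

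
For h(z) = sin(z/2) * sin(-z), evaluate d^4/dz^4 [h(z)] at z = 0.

Multiply the two series term by term and collect like powers.
The coefficient of z^4 in the expansion is 5/48, so h^(4)(0) = 4! * (5/48) = 5/2.

5/2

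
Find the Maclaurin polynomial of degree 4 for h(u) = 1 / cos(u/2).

Write the quotient as an unknown series and match coefficients against numerator = denominator · series.
h(0) = 1
h′(0) = 0
h′′(0) = 1/4
h′′′(0) = 0
h^(4)(0) = 5/16
Then c_k = h^(k)(0)/k! gives each Taylor coefficient.

5*u^4/384 + u^2/8 + 1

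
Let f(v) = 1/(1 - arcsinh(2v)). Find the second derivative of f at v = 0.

8

Compose series: expand the inner function first, then feed it into the outer expansion.
From the series, [v^2] f = 4; multiply by 2! = 2 to get 8.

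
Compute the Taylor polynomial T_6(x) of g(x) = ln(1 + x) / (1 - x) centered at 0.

Expand each factor separately, then convolve coefficients.
[x^0] = 0;  [x^1] = 1;  [x^2] = 1/2;  [x^3] = 5/6;  [x^4] = 7/12;  [x^5] = 47/60;  [x^6] = 37/60.

37*x^6/60 + 47*x^5/60 + 7*x^4/12 + 5*x^3/6 + x^2/2 + x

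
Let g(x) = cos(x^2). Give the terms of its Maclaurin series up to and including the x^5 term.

1 - x^4/2

Compute the successive derivatives at the expansion point and divide by k!.
[x^0] = 1;  [x^1] = 0;  [x^2] = 0;  [x^3] = 0;  [x^4] = -1/2;  [x^5] = 0.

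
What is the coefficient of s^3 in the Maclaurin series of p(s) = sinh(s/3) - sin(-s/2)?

Combine the two series term by term.
p(0) = 0
p′(0) = 5/6
p′′(0) = 0
p′′′(0) = -19/216
The Taylor polynomial is Σ p^(k)(0)/k! · s^k.

-19/1296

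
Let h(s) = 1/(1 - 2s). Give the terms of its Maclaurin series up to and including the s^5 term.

32*s^5 + 16*s^4 + 8*s^3 + 4*s^2 + 2*s + 1

[s^0] = 1;  [s^1] = 2;  [s^2] = 4;  [s^3] = 8;  [s^4] = 16;  [s^5] = 32.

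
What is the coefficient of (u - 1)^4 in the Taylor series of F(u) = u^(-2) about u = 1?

Differentiate repeatedly and evaluate at the center.
F(1) = 1
F′(1) = -2
F′′(1) = 6
F′′′(1) = -24
F^(4)(1) = 120

5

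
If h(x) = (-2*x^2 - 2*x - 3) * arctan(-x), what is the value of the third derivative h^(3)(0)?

Multiply each power in the prefactor through the base expansion.
The coefficient of x^3 in the expansion is 1, so h′′′(0) = 3! * (1) = 6.

6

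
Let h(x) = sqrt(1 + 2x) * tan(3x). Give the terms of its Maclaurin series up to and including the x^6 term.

1581*x^6/40 + 1041*x^5/40 + 21*x^4/2 + 15*x^3/2 + 3*x^2 + 3*x

Expand each factor separately, then convolve coefficients.
h(0) = 0
h′(0) = 3
h′′(0) = 6
h′′′(0) = 45
h^(4)(0) = 252
h^(5)(0) = 3123
h^(6)(0) = 28458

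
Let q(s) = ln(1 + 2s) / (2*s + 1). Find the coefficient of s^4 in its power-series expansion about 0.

-100/3

Use 1/(1 - r) = Σ r^k on the denominator, then take the Cauchy product.
[s^0] = 0;  [s^1] = 2;  [s^2] = -6;  [s^3] = 44/3;  [s^4] = -100/3.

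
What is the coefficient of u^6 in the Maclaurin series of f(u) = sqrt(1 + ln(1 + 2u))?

-22819/720

Substitute the inner expansion into the outer series and collect powers.
[u^0] = 1;  [u^1] = 1;  [u^2] = -3/2;  [u^3] = 17/6;  [u^4] = -143/24;  [u^5] = 1609/120;  [u^6] = -22819/720.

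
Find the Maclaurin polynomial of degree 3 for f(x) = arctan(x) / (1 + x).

Write out both Maclaurin series and multiply, keeping only the needed powers.
f(0) = 0
f′(0) = 1
f′′(0) = -2
f′′′(0) = 4
Dividing each by k! gives the coefficients c_0, ..., c_3.

2*x^3/3 - x^2 + x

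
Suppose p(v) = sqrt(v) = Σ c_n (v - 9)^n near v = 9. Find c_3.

p(9) = 3
p′(9) = 1/6
p′′(9) = -1/108
p′′′(9) = 1/648
So c_3 = p′′′(9)/3! = 1/3888.

1/3888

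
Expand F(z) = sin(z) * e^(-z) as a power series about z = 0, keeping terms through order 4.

Multiply the two series term by term and collect like powers.
F(0) = 0
F′(0) = 1
F′′(0) = -2
F′′′(0) = 2
F^(4)(0) = 0
Dividing each by k! gives the coefficients c_0, ..., c_4.

z^3/3 - z^2 + z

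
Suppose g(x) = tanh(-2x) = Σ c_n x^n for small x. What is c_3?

8/3

Apply the Taylor formula c_k = f^(k)(a)/k!.
g(0) = 0
g′(0) = -2
g′′(0) = 0
g′′′(0) = 16
Dividing each by k! gives the coefficients c_0, ..., c_3.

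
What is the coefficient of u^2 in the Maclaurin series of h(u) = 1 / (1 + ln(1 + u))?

Use the geometric series for the reciprocal, then substitute.
So c_2 = h′′(0)/2! = 3/2.

3/2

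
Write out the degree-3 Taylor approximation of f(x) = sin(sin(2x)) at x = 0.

Let u equal the inner series; expand the outer function in u and truncate.
f(0) = 0
f′(0) = 2
f′′(0) = 0
f′′′(0) = -16
Dividing each by k! gives the coefficients c_0, ..., c_3.

-8*x^3/3 + 2*x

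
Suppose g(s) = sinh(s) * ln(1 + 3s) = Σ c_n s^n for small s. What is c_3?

Take the Cauchy product of the two expansions.

-9/2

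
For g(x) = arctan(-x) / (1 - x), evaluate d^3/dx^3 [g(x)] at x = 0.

Use 1/(1 - r) = Σ r^k on the denominator, then take the Cauchy product.
The coefficient of x^3 in the expansion is -2/3, so g′′′(0) = 3! * (-2/3) = -4.

-4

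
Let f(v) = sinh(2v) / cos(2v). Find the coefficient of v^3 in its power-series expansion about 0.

Invert the denominator's series and multiply.
f(0) = 0
f′(0) = 2
f′′(0) = 0
f′′′(0) = 32
So c_3 = f′′′(0)/3! = 16/3.

16/3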